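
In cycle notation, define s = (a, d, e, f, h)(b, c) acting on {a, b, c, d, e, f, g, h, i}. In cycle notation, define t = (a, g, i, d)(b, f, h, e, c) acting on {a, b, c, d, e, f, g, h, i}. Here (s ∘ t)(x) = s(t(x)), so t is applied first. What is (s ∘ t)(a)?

g

t(a) = g, then s(g) = g; composing gives (s ∘ t)(a) = g.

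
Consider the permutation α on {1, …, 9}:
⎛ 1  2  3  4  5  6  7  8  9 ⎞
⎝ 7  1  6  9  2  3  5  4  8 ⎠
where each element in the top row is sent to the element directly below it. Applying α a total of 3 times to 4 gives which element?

4

Tracing 4 → 9 → … returns to 4 after 3 steps, so 4 lies in a 3-cycle (4, 9, 8).
Powers repeat with period 3 on this cycle, and 3 mod 3 = 0, so α^3(4) = α^0(4).
So α^3(4) = 4.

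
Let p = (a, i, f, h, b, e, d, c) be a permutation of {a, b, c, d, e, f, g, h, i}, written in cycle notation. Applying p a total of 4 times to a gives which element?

a lies in the 8-cycle (a, i, f, h, b, e, d, c).
Advancing 4 steps from a: a → i → f → h → b.

b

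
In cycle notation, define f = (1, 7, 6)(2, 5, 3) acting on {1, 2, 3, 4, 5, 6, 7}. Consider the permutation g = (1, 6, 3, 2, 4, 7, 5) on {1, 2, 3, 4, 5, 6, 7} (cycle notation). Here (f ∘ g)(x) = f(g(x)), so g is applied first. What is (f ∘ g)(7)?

First apply g: g(7) = 5, then f(5) = 3. Thus (f ∘ g)(7) = 3.

3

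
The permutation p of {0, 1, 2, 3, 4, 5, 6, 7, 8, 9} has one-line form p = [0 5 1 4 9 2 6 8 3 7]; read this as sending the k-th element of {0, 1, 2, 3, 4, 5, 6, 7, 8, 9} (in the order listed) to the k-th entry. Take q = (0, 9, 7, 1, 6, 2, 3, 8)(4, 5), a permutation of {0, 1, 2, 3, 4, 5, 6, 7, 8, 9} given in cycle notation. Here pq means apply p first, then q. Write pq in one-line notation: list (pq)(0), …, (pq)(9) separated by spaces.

9 4 6 5 7 3 2 0 8 1

(pq)(x) = q(p(x)). Computing each image: q(p(0)) = q(0) = 9, q(p(1)) = q(5) = 4, q(p(2)) = q(1) = 6, q(p(3)) = q(4) = 5, q(p(4)) = q(9) = 7, q(p(5)) = q(2) = 3, q(p(6)) = q(6) = 2, q(p(7)) = q(8) = 0, q(p(8)) = q(3) = 8, q(p(9)) = q(7) = 1.
Hence pq = [9 4 6 5 7 3 2 0 8 1].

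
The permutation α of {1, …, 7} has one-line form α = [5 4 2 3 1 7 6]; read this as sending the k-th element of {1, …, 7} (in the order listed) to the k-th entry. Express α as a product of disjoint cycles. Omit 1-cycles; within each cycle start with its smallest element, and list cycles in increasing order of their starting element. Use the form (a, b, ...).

(1, 5)(2, 4, 3)(6, 7)

From 1: 1 → 5 → 1, closing the cycle (1, 5).
Continuing from each remaining unvisited element yields (1, 5)(2, 4, 3)(6, 7).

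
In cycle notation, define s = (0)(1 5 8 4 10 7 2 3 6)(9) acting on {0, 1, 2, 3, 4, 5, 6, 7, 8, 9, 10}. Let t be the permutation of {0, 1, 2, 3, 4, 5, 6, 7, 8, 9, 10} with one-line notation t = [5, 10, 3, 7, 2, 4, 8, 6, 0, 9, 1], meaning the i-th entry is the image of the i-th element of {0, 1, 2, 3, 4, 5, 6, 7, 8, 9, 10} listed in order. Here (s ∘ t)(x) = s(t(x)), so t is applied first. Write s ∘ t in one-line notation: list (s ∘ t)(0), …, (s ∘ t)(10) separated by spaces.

(s ∘ t)(x) = s(t(x)). Computing each image: s(t(0)) = s(5) = 8, s(t(1)) = s(10) = 7, s(t(2)) = s(3) = 6, s(t(3)) = s(7) = 2, s(t(4)) = s(2) = 3, s(t(5)) = s(4) = 10, s(t(6)) = s(8) = 4, s(t(7)) = s(6) = 1, s(t(8)) = s(0) = 0, s(t(9)) = s(9) = 9, s(t(10)) = s(1) = 5.
Hence s ∘ t = [8 7 6 2 3 10 4 1 0 9 5].

8 7 6 2 3 10 4 1 0 9 5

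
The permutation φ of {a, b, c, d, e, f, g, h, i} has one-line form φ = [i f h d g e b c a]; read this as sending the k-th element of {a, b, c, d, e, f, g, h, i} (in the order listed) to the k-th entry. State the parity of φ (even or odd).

odd

In disjoint-cycle form the cycle lengths are 4, 2, 2, 1.
A cycle of length ℓ contributes ℓ−1 transpositions, so φ is a product of 3 + 1 + 1 = 5 transpositions — odd.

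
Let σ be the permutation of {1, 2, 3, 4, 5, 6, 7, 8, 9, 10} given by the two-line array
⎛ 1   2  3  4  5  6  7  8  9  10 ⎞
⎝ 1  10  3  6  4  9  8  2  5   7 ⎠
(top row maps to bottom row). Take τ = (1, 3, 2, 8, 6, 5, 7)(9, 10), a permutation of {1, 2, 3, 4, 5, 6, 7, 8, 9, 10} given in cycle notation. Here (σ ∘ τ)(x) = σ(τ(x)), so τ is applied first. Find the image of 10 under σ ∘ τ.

(σ ∘ τ)(10) = σ(τ(10)). τ(10) = 9, then σ(9) = 5. So (σ ∘ τ)(10) = 5.

5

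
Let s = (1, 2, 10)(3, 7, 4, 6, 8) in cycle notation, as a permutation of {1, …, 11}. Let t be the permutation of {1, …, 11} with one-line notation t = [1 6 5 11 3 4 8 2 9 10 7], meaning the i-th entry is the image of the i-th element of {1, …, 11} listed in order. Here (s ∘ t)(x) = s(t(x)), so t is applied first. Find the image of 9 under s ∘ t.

9

(s ∘ t)(9) = s(t(9)). t(9) = 9, then s(9) = 9. So (s ∘ t)(9) = 9.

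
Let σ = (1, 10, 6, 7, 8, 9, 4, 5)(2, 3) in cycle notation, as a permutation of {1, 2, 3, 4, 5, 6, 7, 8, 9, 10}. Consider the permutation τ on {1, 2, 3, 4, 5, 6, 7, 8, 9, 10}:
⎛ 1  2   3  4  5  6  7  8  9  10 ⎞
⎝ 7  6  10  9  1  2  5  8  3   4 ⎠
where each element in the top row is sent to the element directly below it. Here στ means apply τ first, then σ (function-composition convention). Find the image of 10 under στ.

5

(στ)(10) = σ(τ(10)). τ(10) = 4, then σ(4) = 5. So (στ)(10) = 5.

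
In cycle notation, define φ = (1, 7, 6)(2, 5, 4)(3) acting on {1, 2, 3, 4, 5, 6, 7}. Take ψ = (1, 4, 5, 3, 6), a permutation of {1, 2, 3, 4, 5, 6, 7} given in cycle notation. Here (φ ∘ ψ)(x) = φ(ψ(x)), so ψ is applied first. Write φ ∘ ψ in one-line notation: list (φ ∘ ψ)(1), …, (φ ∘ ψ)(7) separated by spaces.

(φ ∘ ψ)(x) = φ(ψ(x)). Computing each image: φ(ψ(1)) = φ(4) = 2, φ(ψ(2)) = φ(2) = 5, φ(ψ(3)) = φ(6) = 1, φ(ψ(4)) = φ(5) = 4, φ(ψ(5)) = φ(3) = 3, φ(ψ(6)) = φ(1) = 7, φ(ψ(7)) = φ(7) = 6.
Hence φ ∘ ψ = [2 5 1 4 3 7 6].

2 5 1 4 3 7 6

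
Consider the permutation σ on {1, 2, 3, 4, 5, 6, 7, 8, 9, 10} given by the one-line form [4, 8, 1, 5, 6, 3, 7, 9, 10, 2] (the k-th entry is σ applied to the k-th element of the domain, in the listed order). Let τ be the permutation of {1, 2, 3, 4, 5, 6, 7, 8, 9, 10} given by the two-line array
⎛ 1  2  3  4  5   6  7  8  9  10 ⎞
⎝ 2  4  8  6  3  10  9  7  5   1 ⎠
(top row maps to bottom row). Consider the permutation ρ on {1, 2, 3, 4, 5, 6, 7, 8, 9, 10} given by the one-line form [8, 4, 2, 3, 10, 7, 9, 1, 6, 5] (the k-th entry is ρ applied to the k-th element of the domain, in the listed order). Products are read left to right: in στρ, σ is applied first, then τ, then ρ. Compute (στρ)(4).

2

Apply the permutations in order: σ(4) = 5, then τ(5) = 3, then ρ(3) = 2. So (στρ)(4) = 2.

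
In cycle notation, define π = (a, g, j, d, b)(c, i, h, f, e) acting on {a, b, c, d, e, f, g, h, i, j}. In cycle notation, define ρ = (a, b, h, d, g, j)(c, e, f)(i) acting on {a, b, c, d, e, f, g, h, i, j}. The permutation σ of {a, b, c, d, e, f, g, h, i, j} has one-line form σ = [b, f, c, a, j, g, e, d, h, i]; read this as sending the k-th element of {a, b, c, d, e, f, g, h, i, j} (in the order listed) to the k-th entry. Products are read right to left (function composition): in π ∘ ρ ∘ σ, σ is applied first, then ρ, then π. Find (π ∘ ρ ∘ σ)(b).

Chase b: σ(b) = f; ρ(f) = c; π(c) = i. Hence (π ∘ ρ ∘ σ)(b) = i.

i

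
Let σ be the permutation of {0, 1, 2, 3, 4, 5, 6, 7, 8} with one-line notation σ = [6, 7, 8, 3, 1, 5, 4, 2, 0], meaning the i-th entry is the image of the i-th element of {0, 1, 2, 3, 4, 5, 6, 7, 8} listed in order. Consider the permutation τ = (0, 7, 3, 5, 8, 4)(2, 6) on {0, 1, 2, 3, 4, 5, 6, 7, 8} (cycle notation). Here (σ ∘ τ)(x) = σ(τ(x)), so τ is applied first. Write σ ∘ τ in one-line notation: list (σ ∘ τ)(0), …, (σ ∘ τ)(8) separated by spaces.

(σ ∘ τ)(x) = σ(τ(x)). Computing each image: σ(τ(0)) = σ(7) = 2, σ(τ(1)) = σ(1) = 7, σ(τ(2)) = σ(6) = 4, σ(τ(3)) = σ(5) = 5, σ(τ(4)) = σ(0) = 6, σ(τ(5)) = σ(8) = 0, σ(τ(6)) = σ(2) = 8, σ(τ(7)) = σ(3) = 3, σ(τ(8)) = σ(4) = 1.
Hence σ ∘ τ = [2 7 4 5 6 0 8 3 1].

2 7 4 5 6 0 8 3 1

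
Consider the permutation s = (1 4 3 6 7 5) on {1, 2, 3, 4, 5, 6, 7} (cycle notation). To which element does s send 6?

Within (1 4 3 6 7 5), 6 ↦ 7.

7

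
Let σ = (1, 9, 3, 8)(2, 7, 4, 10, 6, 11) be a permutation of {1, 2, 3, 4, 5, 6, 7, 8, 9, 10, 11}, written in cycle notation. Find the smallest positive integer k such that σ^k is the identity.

12

The disjoint cycles have lengths 6, 4, 1.
The order of σ is the least common multiple of its cycle lengths: lcm(6, 4) = 12.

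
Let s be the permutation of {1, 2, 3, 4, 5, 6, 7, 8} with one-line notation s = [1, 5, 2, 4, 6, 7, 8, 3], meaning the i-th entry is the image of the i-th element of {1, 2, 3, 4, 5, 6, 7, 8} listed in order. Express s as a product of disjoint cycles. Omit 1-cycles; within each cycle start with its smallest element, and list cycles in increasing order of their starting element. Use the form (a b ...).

(2 5 6 7 8 3)

From 2: 2 → 5 → 6 → 7 → 8 → 3 → 2, closing the cycle (2 5 6 7 8 3).
Repeating from the next unused element and collecting all non-trivial cycles gives (2 5 6 7 8 3).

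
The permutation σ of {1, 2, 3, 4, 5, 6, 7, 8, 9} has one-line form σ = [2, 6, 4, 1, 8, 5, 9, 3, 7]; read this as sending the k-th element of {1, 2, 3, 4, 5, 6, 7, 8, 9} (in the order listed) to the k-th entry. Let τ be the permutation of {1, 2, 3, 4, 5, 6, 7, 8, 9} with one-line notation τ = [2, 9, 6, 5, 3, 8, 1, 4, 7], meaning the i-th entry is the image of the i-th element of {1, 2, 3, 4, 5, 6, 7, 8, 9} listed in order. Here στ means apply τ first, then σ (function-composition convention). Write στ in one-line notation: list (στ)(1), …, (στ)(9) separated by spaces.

(στ)(x) = σ(τ(x)). Computing each image: σ(τ(1)) = σ(2) = 6, σ(τ(2)) = σ(9) = 7, σ(τ(3)) = σ(6) = 5, σ(τ(4)) = σ(5) = 8, σ(τ(5)) = σ(3) = 4, σ(τ(6)) = σ(8) = 3, σ(τ(7)) = σ(1) = 2, σ(τ(8)) = σ(4) = 1, σ(τ(9)) = σ(7) = 9.
Hence στ = [6 7 5 8 4 3 2 1 9].

6 7 5 8 4 3 2 1 9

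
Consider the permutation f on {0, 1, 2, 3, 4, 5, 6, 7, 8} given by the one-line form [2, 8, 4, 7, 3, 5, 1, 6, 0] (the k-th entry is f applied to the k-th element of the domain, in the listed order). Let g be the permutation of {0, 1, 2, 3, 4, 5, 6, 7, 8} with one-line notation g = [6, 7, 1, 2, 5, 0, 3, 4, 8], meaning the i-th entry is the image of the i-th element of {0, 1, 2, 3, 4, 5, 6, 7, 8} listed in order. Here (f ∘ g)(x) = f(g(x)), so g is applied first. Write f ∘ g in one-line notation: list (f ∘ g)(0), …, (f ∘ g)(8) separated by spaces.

1 6 8 4 5 2 7 3 0

For each element, apply g then f: 0 → 6 → 1; 1 → 7 → 6; 2 → 1 → 8; 3 → 2 → 4; 4 → 5 → 5; 5 → 0 → 2; 6 → 3 → 7; 7 → 4 → 3; 8 → 8 → 0.
Collecting the images, f ∘ g = [1 6 8 4 5 2 7 3 0].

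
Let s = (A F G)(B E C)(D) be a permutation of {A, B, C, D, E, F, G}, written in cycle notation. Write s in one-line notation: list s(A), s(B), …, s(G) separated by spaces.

Image by image: A→F, B→E, C→B, D→D, E→C, F→G, G→A.
So the one-line form is F E B D C G A.

F E B D C G A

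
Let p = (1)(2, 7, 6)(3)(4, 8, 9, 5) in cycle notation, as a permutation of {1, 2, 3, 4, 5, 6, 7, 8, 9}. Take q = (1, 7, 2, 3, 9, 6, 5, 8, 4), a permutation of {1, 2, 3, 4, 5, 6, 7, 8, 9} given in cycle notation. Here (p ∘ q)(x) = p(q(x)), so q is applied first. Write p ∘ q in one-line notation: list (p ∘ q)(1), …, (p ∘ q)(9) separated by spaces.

6 3 5 1 9 4 7 8 2

(p ∘ q)(x) = p(q(x)). Computing each image: p(q(1)) = p(7) = 6, p(q(2)) = p(3) = 3, p(q(3)) = p(9) = 5, p(q(4)) = p(1) = 1, p(q(5)) = p(8) = 9, p(q(6)) = p(5) = 4, p(q(7)) = p(2) = 7, p(q(8)) = p(4) = 8, p(q(9)) = p(6) = 2.
Hence p ∘ q = [6 3 5 1 9 4 7 8 2].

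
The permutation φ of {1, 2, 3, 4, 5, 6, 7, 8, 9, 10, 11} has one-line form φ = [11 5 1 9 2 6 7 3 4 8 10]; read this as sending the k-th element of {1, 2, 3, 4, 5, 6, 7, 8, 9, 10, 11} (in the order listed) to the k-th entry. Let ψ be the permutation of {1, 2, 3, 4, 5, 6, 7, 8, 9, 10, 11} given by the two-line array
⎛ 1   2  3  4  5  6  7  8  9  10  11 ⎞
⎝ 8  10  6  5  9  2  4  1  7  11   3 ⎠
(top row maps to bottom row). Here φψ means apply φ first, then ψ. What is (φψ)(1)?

3

(φψ)(1) = ψ(φ(1)). φ(1) = 11, then ψ(11) = 3. So (φψ)(1) = 3.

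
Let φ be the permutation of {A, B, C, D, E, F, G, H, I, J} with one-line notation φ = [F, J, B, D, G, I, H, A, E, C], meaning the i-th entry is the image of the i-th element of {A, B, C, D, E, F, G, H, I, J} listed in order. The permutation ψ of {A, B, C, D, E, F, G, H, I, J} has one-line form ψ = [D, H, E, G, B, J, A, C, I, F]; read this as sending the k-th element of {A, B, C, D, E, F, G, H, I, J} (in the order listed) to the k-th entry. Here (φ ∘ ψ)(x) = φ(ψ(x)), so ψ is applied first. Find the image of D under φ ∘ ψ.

(φ ∘ ψ)(D) = φ(ψ(D)). ψ(D) = G, then φ(G) = H. So (φ ∘ ψ)(D) = H.

H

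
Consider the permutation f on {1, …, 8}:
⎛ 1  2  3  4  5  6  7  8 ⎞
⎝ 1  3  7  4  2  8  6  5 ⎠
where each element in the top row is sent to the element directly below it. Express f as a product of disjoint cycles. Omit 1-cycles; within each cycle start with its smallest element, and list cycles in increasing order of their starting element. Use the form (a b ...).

From 2: 2 → 3 → 7 → 6 → 8 → 5 → 2, closing the cycle (2 3 7 6 8 5).
Continuing from each remaining unvisited element yields (2 3 7 6 8 5).

(2 3 7 6 8 5)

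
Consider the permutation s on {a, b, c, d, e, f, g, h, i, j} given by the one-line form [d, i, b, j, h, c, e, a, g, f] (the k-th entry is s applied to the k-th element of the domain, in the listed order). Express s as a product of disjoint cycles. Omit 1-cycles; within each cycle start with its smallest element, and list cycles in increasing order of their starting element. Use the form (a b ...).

(a d j f c b i g e h)

From a: a → d → j → f → c → b → i → g → e → h → a, closing the cycle (a d j f c b i g e h).
Repeating from the next unused element and collecting all non-trivial cycles gives (a d j f c b i g e h).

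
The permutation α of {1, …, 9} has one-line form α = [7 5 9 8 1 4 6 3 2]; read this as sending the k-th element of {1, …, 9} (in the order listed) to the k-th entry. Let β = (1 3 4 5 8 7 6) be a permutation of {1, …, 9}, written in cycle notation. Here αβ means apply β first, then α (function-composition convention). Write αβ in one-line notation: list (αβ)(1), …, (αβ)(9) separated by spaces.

For each element, apply β then α: 1 → 3 → 9; 2 → 2 → 5; 3 → 4 → 8; 4 → 5 → 1; 5 → 8 → 3; 6 → 1 → 7; 7 → 6 → 4; 8 → 7 → 6; 9 → 9 → 2.
Collecting the images, αβ = [9 5 8 1 3 7 4 6 2].

9 5 8 1 3 7 4 6 2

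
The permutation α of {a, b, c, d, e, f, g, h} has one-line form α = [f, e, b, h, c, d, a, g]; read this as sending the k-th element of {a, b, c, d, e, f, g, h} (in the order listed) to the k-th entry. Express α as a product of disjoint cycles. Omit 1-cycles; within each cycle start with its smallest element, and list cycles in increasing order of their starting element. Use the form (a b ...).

From a: a → f → d → h → g → a, closing the cycle (a f d h g).
Repeating from the next unused element and collecting all non-trivial cycles gives (a f d h g)(b e c).

(a f d h g)(b e c)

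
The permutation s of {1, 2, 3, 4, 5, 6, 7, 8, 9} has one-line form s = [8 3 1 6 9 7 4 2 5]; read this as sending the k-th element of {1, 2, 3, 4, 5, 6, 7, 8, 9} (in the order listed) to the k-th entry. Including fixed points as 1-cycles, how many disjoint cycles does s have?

The cycle decomposition is (1 8 2 3)(4 6 7)(5 9), which has 3 cycles (counting 1-cycles).

3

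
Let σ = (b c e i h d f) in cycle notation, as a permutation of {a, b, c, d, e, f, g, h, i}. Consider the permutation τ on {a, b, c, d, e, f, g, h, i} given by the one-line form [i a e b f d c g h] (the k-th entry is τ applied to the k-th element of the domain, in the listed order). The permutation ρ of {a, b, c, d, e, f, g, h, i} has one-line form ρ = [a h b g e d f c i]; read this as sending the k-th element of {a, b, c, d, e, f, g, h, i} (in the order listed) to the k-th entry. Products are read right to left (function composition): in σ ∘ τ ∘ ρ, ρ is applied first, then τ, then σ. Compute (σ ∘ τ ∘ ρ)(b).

g

(σ ∘ τ ∘ ρ)(b) = σ(τ(ρ(b))). ρ(b) = h, then τ(h) = g, then σ(g) = g, so the result is g.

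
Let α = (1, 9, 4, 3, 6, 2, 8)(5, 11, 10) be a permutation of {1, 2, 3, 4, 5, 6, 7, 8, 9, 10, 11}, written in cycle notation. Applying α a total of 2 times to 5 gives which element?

5 lies in the 3-cycle (5, 11, 10).
Stepping 2 places around the cycle: 5 → 11 → 10.

10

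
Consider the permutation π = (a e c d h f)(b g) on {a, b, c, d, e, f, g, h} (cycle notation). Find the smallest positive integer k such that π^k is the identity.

The disjoint cycles have lengths 6, 2.
The order is lcm(6, 2) = 6.

6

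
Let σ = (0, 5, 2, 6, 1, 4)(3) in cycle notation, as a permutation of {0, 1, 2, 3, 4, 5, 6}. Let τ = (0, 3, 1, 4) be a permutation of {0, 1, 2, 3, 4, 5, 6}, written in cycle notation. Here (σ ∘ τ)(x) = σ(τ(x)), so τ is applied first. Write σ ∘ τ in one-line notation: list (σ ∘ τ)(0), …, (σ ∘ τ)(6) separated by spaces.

(σ ∘ τ)(x) = σ(τ(x)). Computing each image: σ(τ(0)) = σ(3) = 3, σ(τ(1)) = σ(4) = 0, σ(τ(2)) = σ(2) = 6, σ(τ(3)) = σ(1) = 4, σ(τ(4)) = σ(0) = 5, σ(τ(5)) = σ(5) = 2, σ(τ(6)) = σ(6) = 1.
Hence σ ∘ τ = [3 0 6 4 5 2 1].

3 0 6 4 5 2 1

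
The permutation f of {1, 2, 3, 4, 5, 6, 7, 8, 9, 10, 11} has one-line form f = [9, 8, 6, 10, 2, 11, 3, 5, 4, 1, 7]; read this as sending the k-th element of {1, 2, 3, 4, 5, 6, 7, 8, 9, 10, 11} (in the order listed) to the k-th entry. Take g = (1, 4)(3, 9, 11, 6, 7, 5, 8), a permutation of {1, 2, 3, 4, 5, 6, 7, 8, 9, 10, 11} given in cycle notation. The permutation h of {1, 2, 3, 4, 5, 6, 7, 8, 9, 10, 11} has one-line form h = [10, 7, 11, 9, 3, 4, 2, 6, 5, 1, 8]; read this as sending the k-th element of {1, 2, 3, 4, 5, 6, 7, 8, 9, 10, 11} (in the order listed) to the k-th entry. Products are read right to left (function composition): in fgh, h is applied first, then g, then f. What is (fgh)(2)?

(fgh)(2) = f(g(h(2))). h(2) = 7, then g(7) = 5, then f(5) = 2, so the result is 2.

2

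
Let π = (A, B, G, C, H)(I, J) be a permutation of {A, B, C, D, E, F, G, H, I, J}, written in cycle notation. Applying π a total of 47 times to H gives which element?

H lies in the 5-cycle (A, B, G, C, H).
Powers repeat with period 5 on this cycle, and 47 mod 5 = 2, so π^47(H) = π^2(H).
Advancing 2 steps from H: H → A → B.

B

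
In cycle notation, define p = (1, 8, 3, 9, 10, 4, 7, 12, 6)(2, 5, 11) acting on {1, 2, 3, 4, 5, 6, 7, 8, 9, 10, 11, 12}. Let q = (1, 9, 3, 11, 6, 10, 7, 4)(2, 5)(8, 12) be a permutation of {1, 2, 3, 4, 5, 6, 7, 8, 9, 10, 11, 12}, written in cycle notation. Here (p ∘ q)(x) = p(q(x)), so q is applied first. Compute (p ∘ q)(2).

11

First apply q: q(2) = 5, then p(5) = 11. Thus (p ∘ q)(2) = 11.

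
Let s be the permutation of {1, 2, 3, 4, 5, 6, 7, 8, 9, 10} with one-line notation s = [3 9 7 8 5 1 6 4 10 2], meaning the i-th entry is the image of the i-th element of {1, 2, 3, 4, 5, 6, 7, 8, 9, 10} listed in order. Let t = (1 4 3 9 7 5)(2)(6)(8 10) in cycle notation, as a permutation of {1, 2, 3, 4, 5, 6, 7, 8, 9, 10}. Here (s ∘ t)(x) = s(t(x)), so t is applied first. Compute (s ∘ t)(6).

1

First apply t: t(6) = 6, then s(6) = 1. Thus (s ∘ t)(6) = 1.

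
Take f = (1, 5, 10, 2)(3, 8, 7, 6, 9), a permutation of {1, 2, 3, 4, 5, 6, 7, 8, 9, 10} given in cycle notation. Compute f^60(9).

9 lies in the 5-cycle (3, 8, 7, 6, 9).
Powers repeat with period 5 on this cycle, and 60 mod 5 = 0, so f^60(9) = f^0(9).
So f^60(9) = 9.

9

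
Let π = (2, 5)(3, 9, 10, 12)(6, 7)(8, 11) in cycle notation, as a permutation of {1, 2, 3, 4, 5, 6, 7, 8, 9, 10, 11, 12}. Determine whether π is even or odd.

The cycle lengths are 4, 2, 2, 2, 1, 1.
A cycle is odd iff its length is even; π has 4 even-length cycles, so sgn(π) = (−1)^4 and π is even.

even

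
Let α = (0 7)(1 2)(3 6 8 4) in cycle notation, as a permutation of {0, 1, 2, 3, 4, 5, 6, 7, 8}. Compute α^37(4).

3

4 lies in the 4-cycle (3 6 8 4).
Since the cycle has length 4, α^37 acts on it the same as α^1 (37 mod 4 = 1).
Stepping 1 place around the cycle: 4 → 3.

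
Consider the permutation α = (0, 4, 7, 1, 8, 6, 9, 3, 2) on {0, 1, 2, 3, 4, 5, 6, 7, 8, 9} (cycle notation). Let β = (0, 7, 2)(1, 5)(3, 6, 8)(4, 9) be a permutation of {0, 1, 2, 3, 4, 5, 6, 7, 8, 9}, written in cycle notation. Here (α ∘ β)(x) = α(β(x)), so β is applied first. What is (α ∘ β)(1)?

5

First apply β: β(1) = 5, then α(5) = 5. Thus (α ∘ β)(1) = 5.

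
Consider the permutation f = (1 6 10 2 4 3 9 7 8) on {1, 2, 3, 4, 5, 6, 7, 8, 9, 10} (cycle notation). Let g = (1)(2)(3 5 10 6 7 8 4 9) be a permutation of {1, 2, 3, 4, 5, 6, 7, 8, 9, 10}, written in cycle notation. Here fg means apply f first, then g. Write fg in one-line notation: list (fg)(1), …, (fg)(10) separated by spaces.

(fg)(x) = g(f(x)). Computing each image: g(f(1)) = g(6) = 7, g(f(2)) = g(4) = 9, g(f(3)) = g(9) = 3, g(f(4)) = g(3) = 5, g(f(5)) = g(5) = 10, g(f(6)) = g(10) = 6, g(f(7)) = g(8) = 4, g(f(8)) = g(1) = 1, g(f(9)) = g(7) = 8, g(f(10)) = g(2) = 2.
Hence fg = [7 9 3 5 10 6 4 1 8 2].

7 9 3 5 10 6 4 1 8 2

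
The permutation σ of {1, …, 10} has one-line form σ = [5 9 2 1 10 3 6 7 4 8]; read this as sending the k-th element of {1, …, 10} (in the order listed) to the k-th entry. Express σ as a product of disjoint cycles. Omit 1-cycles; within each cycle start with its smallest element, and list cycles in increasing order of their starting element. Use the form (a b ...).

From 1: 1 → 5 → 10 → 8 → 7 → 6 → 3 → 2 → 9 → 4 → 1, closing the cycle (1 5 10 8 7 6 3 2 9 4).
Repeating from the next unused element and collecting all non-trivial cycles gives (1 5 10 8 7 6 3 2 9 4).

(1 5 10 8 7 6 3 2 9 4)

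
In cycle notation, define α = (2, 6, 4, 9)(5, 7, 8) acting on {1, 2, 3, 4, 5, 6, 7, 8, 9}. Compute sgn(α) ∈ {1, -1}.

-1

The cycle lengths are 4, 3, 1, 1.
A cycle of length ℓ contributes ℓ−1 transpositions, so α is a product of 3 + 2 = 5 transpositions — odd.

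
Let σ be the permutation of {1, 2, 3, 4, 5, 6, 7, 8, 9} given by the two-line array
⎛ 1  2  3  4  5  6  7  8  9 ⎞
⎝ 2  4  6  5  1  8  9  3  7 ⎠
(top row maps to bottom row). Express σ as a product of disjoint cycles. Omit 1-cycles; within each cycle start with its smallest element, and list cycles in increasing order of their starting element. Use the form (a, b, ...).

Iterating σ from 1 gives 1 → 2 → 4 → 5 → 1; that is the 4-cycle (1, 2, 4, 5).
Continuing from each remaining unvisited element yields (1, 2, 4, 5)(3, 6, 8)(7, 9).

(1, 2, 4, 5)(3, 6, 8)(7, 9)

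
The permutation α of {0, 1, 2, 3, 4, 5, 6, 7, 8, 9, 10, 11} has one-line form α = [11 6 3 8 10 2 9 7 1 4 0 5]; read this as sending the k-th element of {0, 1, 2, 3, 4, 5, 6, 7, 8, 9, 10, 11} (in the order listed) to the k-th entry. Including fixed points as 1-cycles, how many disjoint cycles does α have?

2

The cycle decomposition is (0, 11, 5, 2, 3, 8, 1, 6, 9, 4, 10)(7), which has 2 cycles (counting 1-cycles).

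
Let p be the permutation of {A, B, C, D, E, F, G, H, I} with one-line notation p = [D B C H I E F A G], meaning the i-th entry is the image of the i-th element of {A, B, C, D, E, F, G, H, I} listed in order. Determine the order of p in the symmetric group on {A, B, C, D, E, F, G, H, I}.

12

Decomposing into disjoint cycles gives cycle lengths 4, 3, 1, 1.
The order is lcm(4, 3) = 12.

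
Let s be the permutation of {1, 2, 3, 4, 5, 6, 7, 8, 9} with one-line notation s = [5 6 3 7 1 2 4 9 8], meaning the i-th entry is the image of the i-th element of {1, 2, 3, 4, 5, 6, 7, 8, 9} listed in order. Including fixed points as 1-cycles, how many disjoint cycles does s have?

The cycle decomposition is (1, 5)(2, 6)(3)(4, 7)(8, 9), which has 5 cycles (counting 1-cycles).

5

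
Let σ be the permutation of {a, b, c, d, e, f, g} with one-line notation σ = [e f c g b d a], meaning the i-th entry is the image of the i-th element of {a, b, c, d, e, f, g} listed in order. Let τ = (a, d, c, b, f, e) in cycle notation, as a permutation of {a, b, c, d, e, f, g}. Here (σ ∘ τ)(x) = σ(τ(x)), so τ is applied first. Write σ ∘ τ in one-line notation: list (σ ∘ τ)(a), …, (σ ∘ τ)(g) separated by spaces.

(σ ∘ τ)(x) = σ(τ(x)). Computing each image: σ(τ(a)) = σ(d) = g, σ(τ(b)) = σ(f) = d, σ(τ(c)) = σ(b) = f, σ(τ(d)) = σ(c) = c, σ(τ(e)) = σ(a) = e, σ(τ(f)) = σ(e) = b, σ(τ(g)) = σ(g) = a.
Hence σ ∘ τ = [g d f c e b a].

g d f c e b a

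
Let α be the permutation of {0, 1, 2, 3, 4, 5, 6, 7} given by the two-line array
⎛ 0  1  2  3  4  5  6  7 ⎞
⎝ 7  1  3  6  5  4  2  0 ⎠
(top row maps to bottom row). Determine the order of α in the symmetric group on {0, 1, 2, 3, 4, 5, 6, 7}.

6

The disjoint-cycle form of α has cycle lengths 3, 2, 2, 1.
The order of α is the least common multiple of its cycle lengths: lcm(3, 2, 2) = 6.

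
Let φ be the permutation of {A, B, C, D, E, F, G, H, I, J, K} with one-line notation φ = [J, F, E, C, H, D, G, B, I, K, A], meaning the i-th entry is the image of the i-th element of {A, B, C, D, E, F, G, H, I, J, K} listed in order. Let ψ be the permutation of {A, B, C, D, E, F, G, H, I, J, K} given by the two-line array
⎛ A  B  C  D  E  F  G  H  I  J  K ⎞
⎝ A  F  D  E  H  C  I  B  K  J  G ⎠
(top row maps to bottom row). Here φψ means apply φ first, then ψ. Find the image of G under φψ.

φ(G) = G, then ψ(G) = I; composing gives (φψ)(G) = I.

I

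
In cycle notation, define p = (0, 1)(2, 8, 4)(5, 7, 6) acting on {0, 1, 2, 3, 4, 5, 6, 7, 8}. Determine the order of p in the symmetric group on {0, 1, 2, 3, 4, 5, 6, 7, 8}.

The cycle type of p is (3, 3, 2, 1).
The order of p is the least common multiple of its cycle lengths: lcm(3, 3, 2) = 6.

6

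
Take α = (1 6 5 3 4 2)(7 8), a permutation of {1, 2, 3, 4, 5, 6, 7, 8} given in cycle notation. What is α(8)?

7

8 appears in (7 8); the next entry (wrapping around) is 7.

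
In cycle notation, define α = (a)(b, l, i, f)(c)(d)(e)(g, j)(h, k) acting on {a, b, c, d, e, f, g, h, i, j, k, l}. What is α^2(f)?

f lies in the 4-cycle (b, l, i, f).
Advancing 2 steps from f: f → b → l.

l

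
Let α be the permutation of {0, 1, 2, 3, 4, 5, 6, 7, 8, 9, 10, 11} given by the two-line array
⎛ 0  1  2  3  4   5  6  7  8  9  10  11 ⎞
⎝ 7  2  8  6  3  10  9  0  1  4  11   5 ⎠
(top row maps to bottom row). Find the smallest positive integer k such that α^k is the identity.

12

The disjoint-cycle form of α has cycle lengths 4, 3, 3, 2.
Since disjoint cycles commute, ord(α) = lcm(4, 3, 3, 2) = 12.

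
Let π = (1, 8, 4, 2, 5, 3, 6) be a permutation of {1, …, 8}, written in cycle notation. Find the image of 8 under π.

8 appears in (1, 8, 4, 2, 5, 3, 6); the next entry (wrapping around) is 4.

4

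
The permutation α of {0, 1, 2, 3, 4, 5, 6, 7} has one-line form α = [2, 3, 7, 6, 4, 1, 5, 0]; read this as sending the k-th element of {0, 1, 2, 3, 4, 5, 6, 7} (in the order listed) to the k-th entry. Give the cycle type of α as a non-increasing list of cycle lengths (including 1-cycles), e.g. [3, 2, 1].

The disjoint cycles are (0, 2, 7)(1, 3, 6, 5)(4), with lengths 4, 3, 1 in non-increasing order.

[4, 3, 1]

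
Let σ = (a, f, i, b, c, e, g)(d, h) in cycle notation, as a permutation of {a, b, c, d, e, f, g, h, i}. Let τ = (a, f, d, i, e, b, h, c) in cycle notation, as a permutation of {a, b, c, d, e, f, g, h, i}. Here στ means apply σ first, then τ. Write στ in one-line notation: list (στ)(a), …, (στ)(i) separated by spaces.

(στ)(x) = τ(σ(x)). Computing each image: τ(σ(a)) = τ(f) = d, τ(σ(b)) = τ(c) = a, τ(σ(c)) = τ(e) = b, τ(σ(d)) = τ(h) = c, τ(σ(e)) = τ(g) = g, τ(σ(f)) = τ(i) = e, τ(σ(g)) = τ(a) = f, τ(σ(h)) = τ(d) = i, τ(σ(i)) = τ(b) = h.
Hence στ = [d a b c g e f i h].

d a b c g e f i h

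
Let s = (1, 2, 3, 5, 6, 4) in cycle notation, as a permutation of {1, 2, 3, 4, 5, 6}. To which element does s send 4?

1

Within (1, 2, 3, 5, 6, 4), 4 ↦ 1.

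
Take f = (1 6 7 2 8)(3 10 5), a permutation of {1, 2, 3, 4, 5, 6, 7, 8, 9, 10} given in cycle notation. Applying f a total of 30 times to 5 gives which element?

5

5 lies in the 3-cycle (3 10 5).
Since the cycle has length 3, f^30 acts on it the same as f^0 (30 mod 3 = 0).
So f^30(5) = 5.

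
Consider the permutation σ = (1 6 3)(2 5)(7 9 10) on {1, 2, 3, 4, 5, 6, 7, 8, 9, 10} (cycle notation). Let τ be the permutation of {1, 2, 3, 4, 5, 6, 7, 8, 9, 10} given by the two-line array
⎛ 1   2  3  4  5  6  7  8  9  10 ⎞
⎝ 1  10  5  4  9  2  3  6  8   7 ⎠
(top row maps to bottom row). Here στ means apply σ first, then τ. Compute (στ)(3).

(στ)(3) = τ(σ(3)). σ(3) = 1, then τ(1) = 1. So (στ)(3) = 1.

1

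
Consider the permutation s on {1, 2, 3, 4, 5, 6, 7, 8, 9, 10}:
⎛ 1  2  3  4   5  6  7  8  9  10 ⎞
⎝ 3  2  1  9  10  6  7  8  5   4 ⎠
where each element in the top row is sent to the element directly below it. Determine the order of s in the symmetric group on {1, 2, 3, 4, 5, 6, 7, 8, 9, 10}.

The disjoint-cycle form of s has cycle lengths 4, 2, 1, 1, 1, 1.
The order of s is the least common multiple of its cycle lengths: lcm(4, 2) = 4.

4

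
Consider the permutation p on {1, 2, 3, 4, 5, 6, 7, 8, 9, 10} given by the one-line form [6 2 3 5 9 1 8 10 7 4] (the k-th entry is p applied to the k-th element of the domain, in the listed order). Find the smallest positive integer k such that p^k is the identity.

6

Decomposing into disjoint cycles gives cycle lengths 6, 2, 1, 1.
Since disjoint cycles commute, ord(p) = lcm(6, 2) = 6.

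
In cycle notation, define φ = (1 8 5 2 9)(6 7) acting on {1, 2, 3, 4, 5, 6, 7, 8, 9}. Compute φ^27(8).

8 lies in the 5-cycle (1 8 5 2 9).
On a 5-cycle, φ^5 is the identity, so φ^27 = φ^2 there (27 ≡ 2 mod 5).
Stepping 2 places around the cycle: 8 → 5 → 2.

2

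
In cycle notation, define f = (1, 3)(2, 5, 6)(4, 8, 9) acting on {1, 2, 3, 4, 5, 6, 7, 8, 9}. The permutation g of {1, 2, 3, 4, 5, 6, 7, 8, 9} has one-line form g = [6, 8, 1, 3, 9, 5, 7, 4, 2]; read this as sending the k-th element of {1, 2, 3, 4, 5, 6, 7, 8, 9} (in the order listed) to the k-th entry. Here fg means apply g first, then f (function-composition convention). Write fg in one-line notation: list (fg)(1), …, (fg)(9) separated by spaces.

2 9 3 1 4 6 7 8 5

For each element, apply g then f: 1 → 6 → 2; 2 → 8 → 9; 3 → 1 → 3; 4 → 3 → 1; 5 → 9 → 4; 6 → 5 → 6; 7 → 7 → 7; 8 → 4 → 8; 9 → 2 → 5.
So fg in one-line form is 2 9 3 1 4 6 7 8 5.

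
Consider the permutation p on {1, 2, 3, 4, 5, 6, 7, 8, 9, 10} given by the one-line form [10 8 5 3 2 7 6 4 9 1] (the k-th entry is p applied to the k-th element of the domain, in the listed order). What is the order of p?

Decomposing into disjoint cycles gives cycle lengths 5, 2, 2, 1.
The order is lcm(5, 2, 2) = 10.

10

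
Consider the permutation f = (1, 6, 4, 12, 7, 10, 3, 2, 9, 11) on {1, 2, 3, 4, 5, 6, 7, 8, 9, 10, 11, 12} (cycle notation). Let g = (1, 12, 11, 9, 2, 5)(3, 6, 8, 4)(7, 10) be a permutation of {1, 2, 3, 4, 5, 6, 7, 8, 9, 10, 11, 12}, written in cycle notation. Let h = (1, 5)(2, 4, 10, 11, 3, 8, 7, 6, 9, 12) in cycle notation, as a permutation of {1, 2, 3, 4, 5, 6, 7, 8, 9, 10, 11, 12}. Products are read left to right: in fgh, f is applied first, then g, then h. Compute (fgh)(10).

Apply the permutations in order: f(10) = 3, then g(3) = 6, then h(6) = 9. So (fgh)(10) = 9.

9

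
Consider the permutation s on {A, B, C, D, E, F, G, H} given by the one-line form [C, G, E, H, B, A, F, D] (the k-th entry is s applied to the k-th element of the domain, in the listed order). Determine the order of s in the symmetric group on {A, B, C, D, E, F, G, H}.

6

The disjoint-cycle form of s has cycle lengths 6, 2.
The order is lcm(6, 2) = 6.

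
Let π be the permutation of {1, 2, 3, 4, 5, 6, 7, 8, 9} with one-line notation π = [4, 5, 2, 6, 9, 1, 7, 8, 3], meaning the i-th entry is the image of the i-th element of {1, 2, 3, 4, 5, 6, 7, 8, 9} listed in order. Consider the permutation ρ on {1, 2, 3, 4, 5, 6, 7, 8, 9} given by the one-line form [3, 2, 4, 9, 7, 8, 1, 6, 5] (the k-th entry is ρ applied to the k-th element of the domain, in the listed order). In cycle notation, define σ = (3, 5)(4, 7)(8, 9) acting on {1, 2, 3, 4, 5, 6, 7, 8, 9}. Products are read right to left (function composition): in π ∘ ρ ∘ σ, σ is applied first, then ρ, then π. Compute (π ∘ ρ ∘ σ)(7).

3

Apply the permutations in order: σ(7) = 4, then ρ(4) = 9, then π(9) = 3. So (π ∘ ρ ∘ σ)(7) = 3.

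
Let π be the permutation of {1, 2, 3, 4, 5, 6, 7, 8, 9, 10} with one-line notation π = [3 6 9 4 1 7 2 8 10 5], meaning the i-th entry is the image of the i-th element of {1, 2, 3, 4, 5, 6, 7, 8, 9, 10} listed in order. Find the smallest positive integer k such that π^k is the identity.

Writing π as disjoint cycles, the cycle lengths are 5, 3, 1, 1.
The order of π is the least common multiple of its cycle lengths: lcm(5, 3) = 15.

15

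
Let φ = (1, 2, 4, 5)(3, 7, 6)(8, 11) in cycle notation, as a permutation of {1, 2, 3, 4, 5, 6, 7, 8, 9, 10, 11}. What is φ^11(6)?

6 lies in the 3-cycle (3, 7, 6).
On a 3-cycle, φ^3 is the identity, so φ^11 = φ^2 there (11 ≡ 2 mod 3).
Stepping 2 places around the cycle: 6 → 3 → 7.

7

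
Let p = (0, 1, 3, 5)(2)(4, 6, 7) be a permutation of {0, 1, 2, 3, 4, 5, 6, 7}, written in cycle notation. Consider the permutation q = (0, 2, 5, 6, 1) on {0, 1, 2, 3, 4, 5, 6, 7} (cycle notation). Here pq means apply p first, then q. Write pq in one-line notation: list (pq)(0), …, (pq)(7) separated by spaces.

0 3 5 6 1 2 7 4

(pq)(x) = q(p(x)). Computing each image: q(p(0)) = q(1) = 0, q(p(1)) = q(3) = 3, q(p(2)) = q(2) = 5, q(p(3)) = q(5) = 6, q(p(4)) = q(6) = 1, q(p(5)) = q(0) = 2, q(p(6)) = q(7) = 7, q(p(7)) = q(4) = 4.
Hence pq = [0 3 5 6 1 2 7 4].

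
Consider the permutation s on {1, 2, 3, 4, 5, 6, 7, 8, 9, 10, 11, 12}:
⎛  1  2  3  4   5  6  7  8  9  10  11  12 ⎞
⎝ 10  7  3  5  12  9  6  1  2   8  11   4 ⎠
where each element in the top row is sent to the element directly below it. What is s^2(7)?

9

Tracing 7 → 6 → … returns to 7 after 4 steps, so 7 lies in a 4-cycle (2 7 6 9).
Stepping 2 places around the cycle: 7 → 6 → 9.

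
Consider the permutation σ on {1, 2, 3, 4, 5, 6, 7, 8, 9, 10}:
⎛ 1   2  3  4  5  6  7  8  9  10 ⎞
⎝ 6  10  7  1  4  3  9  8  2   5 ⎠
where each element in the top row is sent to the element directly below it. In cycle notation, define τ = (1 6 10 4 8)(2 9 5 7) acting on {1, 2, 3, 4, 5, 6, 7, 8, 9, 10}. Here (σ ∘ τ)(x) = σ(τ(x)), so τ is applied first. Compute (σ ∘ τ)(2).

First apply τ: τ(2) = 9, then σ(9) = 2. Thus (σ ∘ τ)(2) = 2.

2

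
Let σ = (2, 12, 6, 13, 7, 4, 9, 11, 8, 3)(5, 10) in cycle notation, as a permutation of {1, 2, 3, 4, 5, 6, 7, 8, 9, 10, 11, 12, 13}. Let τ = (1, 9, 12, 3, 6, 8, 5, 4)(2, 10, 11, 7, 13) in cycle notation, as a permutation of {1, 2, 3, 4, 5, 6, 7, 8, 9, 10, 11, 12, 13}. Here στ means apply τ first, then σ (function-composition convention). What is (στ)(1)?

First apply τ: τ(1) = 9, then σ(9) = 11. Thus (στ)(1) = 11.

11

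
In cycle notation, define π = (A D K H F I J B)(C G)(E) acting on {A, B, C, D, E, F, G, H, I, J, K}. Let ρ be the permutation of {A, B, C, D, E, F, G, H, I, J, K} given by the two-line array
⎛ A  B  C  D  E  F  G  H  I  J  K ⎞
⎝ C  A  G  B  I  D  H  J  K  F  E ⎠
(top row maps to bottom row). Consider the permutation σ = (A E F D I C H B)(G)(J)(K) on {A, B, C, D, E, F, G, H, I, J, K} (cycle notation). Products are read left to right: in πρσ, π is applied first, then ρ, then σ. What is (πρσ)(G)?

Chase G: π(G) = C; ρ(C) = G; σ(G) = G. Hence (πρσ)(G) = G.

G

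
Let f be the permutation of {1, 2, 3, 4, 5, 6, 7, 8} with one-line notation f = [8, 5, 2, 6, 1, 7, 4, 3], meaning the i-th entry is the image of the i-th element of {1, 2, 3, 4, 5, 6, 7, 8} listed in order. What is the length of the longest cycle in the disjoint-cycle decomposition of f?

5

Decomposing into disjoint cycles gives (1, 8, 3, 2, 5)(4, 6, 7); the longest has length 5.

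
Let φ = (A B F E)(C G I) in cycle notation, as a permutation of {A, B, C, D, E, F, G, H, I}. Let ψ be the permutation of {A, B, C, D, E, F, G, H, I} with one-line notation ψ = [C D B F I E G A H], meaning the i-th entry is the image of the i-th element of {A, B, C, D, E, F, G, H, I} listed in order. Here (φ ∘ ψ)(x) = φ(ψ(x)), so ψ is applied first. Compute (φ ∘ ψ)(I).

First apply ψ: ψ(I) = H, then φ(H) = H. Thus (φ ∘ ψ)(I) = H.

H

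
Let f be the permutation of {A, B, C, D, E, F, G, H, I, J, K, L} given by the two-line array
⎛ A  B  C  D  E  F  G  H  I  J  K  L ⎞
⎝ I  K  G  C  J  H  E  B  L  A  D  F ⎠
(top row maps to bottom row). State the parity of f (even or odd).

In disjoint-cycle form the cycle lengths are 12.
A cycle is odd iff its length is even; f has 1 even-length cycle, so sgn(f) = (−1)^1 and f is odd.

odd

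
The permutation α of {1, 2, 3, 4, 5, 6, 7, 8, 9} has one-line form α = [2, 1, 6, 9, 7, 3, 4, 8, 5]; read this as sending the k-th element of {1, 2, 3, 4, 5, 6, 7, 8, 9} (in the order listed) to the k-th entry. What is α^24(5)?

Tracing 5 → 7 → … returns to 5 after 4 steps, so 5 lies in a 4-cycle (4, 9, 5, 7).
Powers repeat with period 4 on this cycle, and 24 mod 4 = 0, so α^24(5) = α^0(5).
So α^24(5) = 5.

5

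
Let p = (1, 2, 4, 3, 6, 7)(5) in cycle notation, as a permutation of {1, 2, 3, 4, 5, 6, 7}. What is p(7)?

1

In the cycle (1, 2, 4, 3, 6, 7), 7 is followed by 1, so p(7) = 1.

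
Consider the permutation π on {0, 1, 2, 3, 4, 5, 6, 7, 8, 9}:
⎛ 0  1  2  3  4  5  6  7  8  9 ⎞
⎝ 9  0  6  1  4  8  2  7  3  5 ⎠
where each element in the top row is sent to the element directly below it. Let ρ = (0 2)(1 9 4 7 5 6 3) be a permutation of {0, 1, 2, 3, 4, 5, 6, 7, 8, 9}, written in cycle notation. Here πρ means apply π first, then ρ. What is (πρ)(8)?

1

π(8) = 3, then ρ(3) = 1; composing gives (πρ)(8) = 1.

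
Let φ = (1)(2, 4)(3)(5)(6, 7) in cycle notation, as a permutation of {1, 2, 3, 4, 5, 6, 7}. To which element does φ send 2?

2 appears in (2, 4); the next entry (wrapping around) is 4.

4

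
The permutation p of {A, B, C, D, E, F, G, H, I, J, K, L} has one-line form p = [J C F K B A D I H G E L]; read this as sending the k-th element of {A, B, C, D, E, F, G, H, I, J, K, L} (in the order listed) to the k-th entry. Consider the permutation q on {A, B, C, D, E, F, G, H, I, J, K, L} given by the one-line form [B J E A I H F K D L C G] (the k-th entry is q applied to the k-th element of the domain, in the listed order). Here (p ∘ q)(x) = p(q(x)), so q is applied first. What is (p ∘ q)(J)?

q(J) = L, then p(L) = L; composing gives (p ∘ q)(J) = L.

L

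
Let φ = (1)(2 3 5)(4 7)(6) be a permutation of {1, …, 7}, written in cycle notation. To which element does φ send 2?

3

2 appears in (2 3 5); the next entry (wrapping around) is 3.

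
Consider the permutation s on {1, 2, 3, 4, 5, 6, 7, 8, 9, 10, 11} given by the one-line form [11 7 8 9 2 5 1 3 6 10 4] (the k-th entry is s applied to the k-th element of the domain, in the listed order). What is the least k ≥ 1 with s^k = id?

The disjoint-cycle form of s has cycle lengths 8, 2, 1.
The order of s is the least common multiple of its cycle lengths: lcm(8, 2) = 8.

8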